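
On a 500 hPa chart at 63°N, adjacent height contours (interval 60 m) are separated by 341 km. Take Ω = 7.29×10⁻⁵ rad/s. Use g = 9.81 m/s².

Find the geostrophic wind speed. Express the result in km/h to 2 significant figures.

48 km/h

Coriolis parameter at 63°N:
f = 2Ω sin φ = 2 × 7.29×10⁻⁵ × sin 63° = 1.30×10⁻⁴ s⁻¹
Height gradient: |∂Z/∂n| = 60 m / 341000 m = 1.76×10⁻⁴
On a pressure surface, geostrophic balance gives V_g = (g/f)|∂Z/∂n|:
V_g = 9.81 × 1.76×10⁻⁴ / 1.30×10⁻⁴ = 13.3 m/s
Converting: 13.3 m/s × 3.6 = 48 km/h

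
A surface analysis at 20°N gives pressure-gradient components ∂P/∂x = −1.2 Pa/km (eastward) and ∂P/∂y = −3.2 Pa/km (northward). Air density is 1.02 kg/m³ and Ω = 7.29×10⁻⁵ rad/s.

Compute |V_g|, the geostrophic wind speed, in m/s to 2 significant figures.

67 m/s

Coriolis parameter at 20°N:
f = 2Ω sin φ = 2 × 7.29×10⁻⁵ × sin 20° = 4.99×10⁻⁵ s⁻¹
Component geostrophic relations (x east, y north):
u_g = −(1/(fρ)) ∂P/∂y,  v_g = (1/(fρ)) ∂P/∂x
u_g = −(−3.2×10⁻³)/(4.99×10⁻⁵ × 1.02) = 62.9 m/s;  v_g = (−1.2×10⁻³)/(4.99×10⁻⁵ × 1.02) = −23.6 m/s
|V_g| = √(u_g² + v_g²) = 67.2 m/s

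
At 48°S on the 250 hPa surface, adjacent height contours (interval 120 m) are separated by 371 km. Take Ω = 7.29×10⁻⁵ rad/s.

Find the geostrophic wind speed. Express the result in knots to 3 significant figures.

56.9 knots

Coriolis parameter at 48°S:
f = 2Ω sin φ = 2 × 7.29×10⁻⁵ × sin 48° = 1.08×10⁻⁴ s⁻¹
Height gradient: |∂Z/∂n| = 120 m / 371000 m = 3.23×10⁻⁴
On a pressure surface, geostrophic balance gives V_g = (g/f)|∂Z/∂n|:
V_g = 9.81 × 3.23×10⁻⁴ / 1.08×10⁻⁴ = 29.3 m/s
Converting: 29.3 m/s × 1.944 = 56.9 knots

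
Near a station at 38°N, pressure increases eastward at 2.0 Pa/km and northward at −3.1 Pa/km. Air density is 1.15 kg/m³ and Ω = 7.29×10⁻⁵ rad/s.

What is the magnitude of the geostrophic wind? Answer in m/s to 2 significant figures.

36 m/s

Coriolis parameter at 38°N:
f = 2Ω sin φ = 2 × 7.29×10⁻⁵ × sin 38° = 8.98×10⁻⁵ s⁻¹
Component geostrophic relations (x east, y north):
u_g = −(1/(fρ)) ∂P/∂y,  v_g = (1/(fρ)) ∂P/∂x
u_g = −(−3.1×10⁻³)/(8.98×10⁻⁵ × 1.15) = 30.0 m/s;  v_g = (2.0×10⁻³)/(8.98×10⁻⁵ × 1.15) = 19.4 m/s
|V_g| = √(u_g² + v_g²) = 35.7 m/s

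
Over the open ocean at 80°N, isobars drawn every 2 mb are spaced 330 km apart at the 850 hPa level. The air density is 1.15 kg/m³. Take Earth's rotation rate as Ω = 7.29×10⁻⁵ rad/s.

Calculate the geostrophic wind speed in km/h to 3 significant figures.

Coriolis parameter at 80°N:
f = 2Ω sin φ = 2 × 7.29×10⁻⁵ × sin 80° = 1.44×10⁻⁴ s⁻¹
Pressure gradient: |∂P/∂n| = 200 Pa / 330000 m = 6.06×10⁻⁴ Pa/m
Geostrophic balance (pressure-gradient force = Coriolis force):
V_g = (1/(fρ)) |∂P/∂n| = 6.06×10⁻⁴ / (1.44×10⁻⁴ × 1.15) = 3.67 m/s
Converting: 3.67 m/s × 3.6 = 13.2 km/h

13.2 km/h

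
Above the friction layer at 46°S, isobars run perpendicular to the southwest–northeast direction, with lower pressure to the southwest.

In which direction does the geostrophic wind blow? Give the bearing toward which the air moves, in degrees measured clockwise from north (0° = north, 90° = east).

135°

The pressure-gradient force points toward the southwest (bearing 225°).
Geostrophic balance: in the Southern Hemisphere the Coriolis force deflects motion to the left, so the geostrophic wind blows 90° to the left of the pressure-gradient force (low pressure on the right).
Rotating 225° by 90° counterclockwise gives 135° — the wind blows toward the southeast.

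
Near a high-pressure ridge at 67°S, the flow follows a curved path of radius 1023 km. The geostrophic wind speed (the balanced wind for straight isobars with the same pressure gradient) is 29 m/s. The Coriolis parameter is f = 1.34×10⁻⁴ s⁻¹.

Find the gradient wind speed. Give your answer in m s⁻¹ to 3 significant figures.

41.7 m s⁻¹

Around a high, pressure-gradient force acts outward with centrifugal, so Coriolis balances both:
fV = (1/ρ)|∂P/∂n| + V²/R  →  V² − fR·V + fR·V_g = 0
With fR = 1.34×10⁻⁴ × 1023×10³ m = 137 m/s:
V = [fR − √((fR)² − 4 fR V_g)]/2 = [137 − √(137² − 4×137×29)]/2 = 41.7 m/s
Supergeostrophic (V > V_g = 29 m/s), as expected around a high.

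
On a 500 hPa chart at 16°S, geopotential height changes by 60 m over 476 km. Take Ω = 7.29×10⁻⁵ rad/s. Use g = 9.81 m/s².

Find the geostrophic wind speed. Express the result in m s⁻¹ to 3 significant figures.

Coriolis parameter at 16°S:
f = 2Ω sin φ = 2 × 7.29×10⁻⁵ × sin 16° = 4.02×10⁻⁵ s⁻¹
Height gradient: |∂Z/∂n| = 60 m / 476000 m = 1.26×10⁻⁴
On a pressure surface, geostrophic balance gives V_g = (g/f)|∂Z/∂n|:
V_g = 9.81 × 1.26×10⁻⁴ / 4.02×10⁻⁵ = 30.8 m/s

30.8 m s⁻¹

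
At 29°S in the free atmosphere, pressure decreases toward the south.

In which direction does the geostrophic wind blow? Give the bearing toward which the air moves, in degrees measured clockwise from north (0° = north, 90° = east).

The pressure-gradient force points toward the south (bearing 180°).
Geostrophic balance: in the Southern Hemisphere the Coriolis force deflects motion to the left, so the geostrophic wind blows 90° to the left of the pressure-gradient force (low pressure on the right).
Rotating 180° by 90° counterclockwise gives 090° — the wind blows toward the east.

090°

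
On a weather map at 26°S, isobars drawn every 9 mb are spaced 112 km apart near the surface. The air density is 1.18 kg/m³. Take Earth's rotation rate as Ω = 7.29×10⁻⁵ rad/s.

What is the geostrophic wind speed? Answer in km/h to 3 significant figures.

Coriolis parameter at 26°S:
f = 2Ω sin φ = 2 × 7.29×10⁻⁵ × sin 26° = 6.39×10⁻⁵ s⁻¹
Pressure gradient: |∂P/∂n| = 900 Pa / 112000 m = 8.04×10⁻³ Pa/m
Geostrophic balance (pressure-gradient force = Coriolis force):
V_g = (1/(fρ)) |∂P/∂n| = 8.04×10⁻³ / (6.39×10⁻⁵ × 1.18) = 107 m/s
Converting: 107 m/s × 3.6 = 384 km/h

384 km/h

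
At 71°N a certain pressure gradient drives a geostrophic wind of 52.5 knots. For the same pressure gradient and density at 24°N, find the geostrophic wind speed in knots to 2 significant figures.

With the same pressure gradient and density, V_g ∝ 1/f ∝ 1/sin φ.
V₂ = V₁ · sin φ₁ / sin φ₂ = 52.5 × sin 71° / sin 24°
V₂ = 52.5 × 0.9455/0.4067 = 120 knots

120 knots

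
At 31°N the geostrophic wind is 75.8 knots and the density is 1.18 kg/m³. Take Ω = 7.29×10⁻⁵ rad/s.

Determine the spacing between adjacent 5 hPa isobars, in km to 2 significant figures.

140 km

Coriolis parameter at 31°N:
f = 2Ω sin φ = 2 × 7.29×10⁻⁵ × sin 31° = 7.51×10⁻⁵ s⁻¹
Wind speed in SI: 75.8 knots = 39.0 m/s
Geostrophic balance rearranged: |∂P/∂n| = f ρ V_g
|∂P/∂n| = 7.51×10⁻⁵ × 1.18 × 39.0 = 3.46×10⁻³ Pa/m
Isobar spacing: Δn = ΔP/|∂P/∂n| = 500 Pa / 3.46×10⁻³ Pa/m = 144705 m ≈ 140 km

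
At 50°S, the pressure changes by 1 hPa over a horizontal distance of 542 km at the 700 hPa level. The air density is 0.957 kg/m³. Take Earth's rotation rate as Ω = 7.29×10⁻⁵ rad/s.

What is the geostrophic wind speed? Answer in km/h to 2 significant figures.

Coriolis parameter at 50°S:
f = 2Ω sin φ = 2 × 7.29×10⁻⁵ × sin 50° = 1.12×10⁻⁴ s⁻¹
Pressure gradient: |∂P/∂n| = 100 Pa / 542000 m = 1.85×10⁻⁴ Pa/m
Geostrophic balance (pressure-gradient force = Coriolis force):
V_g = (1/(fρ)) |∂P/∂n| = 1.85×10⁻⁴ / (1.12×10⁻⁴ × 0.957) = 1.73 m/s
Converting: 1.73 m/s × 3.6 = 6.2 km/h

6.2 km/h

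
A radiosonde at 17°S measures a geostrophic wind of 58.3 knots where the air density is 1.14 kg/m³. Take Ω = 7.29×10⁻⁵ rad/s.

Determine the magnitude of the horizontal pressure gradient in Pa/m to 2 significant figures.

Coriolis parameter at 17°S:
f = 2Ω sin φ = 2 × 7.29×10⁻⁵ × sin 17° = 4.26×10⁻⁵ s⁻¹
Wind speed in SI: 58.3 knots = 30.0 m/s
Geostrophic balance rearranged: |∂P/∂n| = f ρ V_g
|∂P/∂n| = 4.26×10⁻⁵ × 1.14 × 30.0 = 1.46×10⁻³ Pa/m

1.5×10⁻³ Pa/m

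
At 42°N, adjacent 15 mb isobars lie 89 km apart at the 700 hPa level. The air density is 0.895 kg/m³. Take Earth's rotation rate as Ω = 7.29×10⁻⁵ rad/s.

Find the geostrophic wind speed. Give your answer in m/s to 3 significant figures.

193 m/s

Coriolis parameter at 42°N:
f = 2Ω sin φ = 2 × 7.29×10⁻⁵ × sin 42° = 9.76×10⁻⁵ s⁻¹
Pressure gradient: |∂P/∂n| = 1500 Pa / 89000 m = 1.69×10⁻² Pa/m
Geostrophic balance (pressure-gradient force = Coriolis force):
V_g = (1/(fρ)) |∂P/∂n| = 1.69×10⁻² / (9.76×10⁻⁵ × 0.895) = 193 m/s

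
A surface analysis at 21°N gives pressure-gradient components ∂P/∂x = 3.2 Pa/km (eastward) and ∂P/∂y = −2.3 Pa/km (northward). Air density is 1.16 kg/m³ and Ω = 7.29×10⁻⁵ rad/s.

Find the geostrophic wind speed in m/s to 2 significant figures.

65 m/s

Coriolis parameter at 21°N:
f = 2Ω sin φ = 2 × 7.29×10⁻⁵ × sin 21° = 5.23×10⁻⁵ s⁻¹
Component geostrophic relations (x east, y north):
u_g = −(1/(fρ)) ∂P/∂y,  v_g = (1/(fρ)) ∂P/∂x
u_g = −(−2.3×10⁻³)/(5.23×10⁻⁵ × 1.16) = 37.9 m/s;  v_g = (3.2×10⁻³)/(5.23×10⁻⁵ × 1.16) = 52.8 m/s
|V_g| = √(u_g² + v_g²) = 65.0 m/s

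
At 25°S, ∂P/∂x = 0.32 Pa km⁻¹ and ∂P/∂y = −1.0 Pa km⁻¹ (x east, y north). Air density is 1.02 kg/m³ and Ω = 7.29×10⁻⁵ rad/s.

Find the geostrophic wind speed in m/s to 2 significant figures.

Coriolis parameter at 25°S:
f = 2Ω sin φ = 2 × 7.29×10⁻⁵ × sin 25° = 6.16×10⁻⁵ s⁻¹
In the Southern Hemisphere f is negative: f = −6.16×10⁻⁵ s⁻¹.
Component geostrophic relations (x east, y north):
u_g = −(1/(fρ)) ∂P/∂y,  v_g = (1/(fρ)) ∂P/∂x
u_g = −(−1.0×10⁻³)/(−6.16×10⁻⁵ × 1.02) = −15.9 m/s;  v_g = (0.32×10⁻³)/(−6.16×10⁻⁵ × 1.02) = −5.09 m/s
|V_g| = √(u_g² + v_g²) = 16.7 m/s

17 m/s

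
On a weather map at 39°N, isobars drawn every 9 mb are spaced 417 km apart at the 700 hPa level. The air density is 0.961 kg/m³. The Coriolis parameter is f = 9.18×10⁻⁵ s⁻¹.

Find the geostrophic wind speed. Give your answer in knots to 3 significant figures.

47.6 knots

Pressure gradient: |∂P/∂n| = 900 Pa / 417000 m = 2.16×10⁻³ Pa/m
Geostrophic balance (pressure-gradient force = Coriolis force):
V_g = (1/(fρ)) |∂P/∂n| = 2.16×10⁻³ / (9.18×10⁻⁵ × 0.961) = 24.5 m/s
Converting: 24.5 m/s × 1.944 = 47.6 knots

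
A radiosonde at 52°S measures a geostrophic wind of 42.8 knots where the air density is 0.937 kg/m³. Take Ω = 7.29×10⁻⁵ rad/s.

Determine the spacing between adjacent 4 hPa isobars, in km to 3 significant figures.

Coriolis parameter at 52°S:
f = 2Ω sin φ = 2 × 7.29×10⁻⁵ × sin 52° = 1.15×10⁻⁴ s⁻¹
Wind speed in SI: 42.8 knots = 22.0 m/s
Geostrophic balance rearranged: |∂P/∂n| = f ρ V_g
|∂P/∂n| = 1.15×10⁻⁴ × 0.937 × 22.0 = 2.37×10⁻³ Pa/m
Isobar spacing: Δn = ΔP/|∂P/∂n| = 400 Pa / 2.37×10⁻³ Pa/m = 168752 m ≈ 169 km

169 km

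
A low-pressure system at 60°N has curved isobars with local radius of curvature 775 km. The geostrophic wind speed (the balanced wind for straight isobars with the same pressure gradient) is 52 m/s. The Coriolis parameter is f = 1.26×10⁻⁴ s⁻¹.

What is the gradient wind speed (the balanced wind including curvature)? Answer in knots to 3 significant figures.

73.0 knots

Around a low, centrifugal force acts outward with Coriolis, so pressure-gradient force balances both:
(1/ρ)|∂P/∂n| = fV + V²/R  →  V² + fR·V − fR·V_g = 0
With fR = 1.26×10⁻⁴ × 775×10³ m = 97.6 m/s:
V = [−fR + √((fR)² + 4 fR V_g)]/2 = [−97.6 + √(97.6² + 4×97.6×52)]/2 = 37.6 m/s
Subgeostrophic (V < V_g = 52 m/s), as expected around a low.
Converting: 37.6 m/s × 1.944 = 73.0 knots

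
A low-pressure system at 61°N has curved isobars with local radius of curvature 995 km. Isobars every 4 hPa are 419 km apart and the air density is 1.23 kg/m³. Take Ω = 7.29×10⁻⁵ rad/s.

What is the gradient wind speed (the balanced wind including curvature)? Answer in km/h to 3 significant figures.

21.0 km/h

Coriolis parameter at 61°N:
f = 2Ω sin φ = 2 × 7.29×10⁻⁵ × sin 61° = 1.28×10⁻⁴ s⁻¹
Pressure gradient: |∂P/∂n| = 400 Pa / 419000 m = 9.55×10⁻⁴ Pa/m
Geostrophic speed: V_g = |∂P/∂n|/(fρ) = 9.55×10⁻⁴/(1.28×10⁻⁴ × 1.23) = 6.09 m/s
Around a low, centrifugal force acts outward with Coriolis, so pressure-gradient force balances both:
(1/ρ)|∂P/∂n| = fV + V²/R  →  V² + fR·V − fR·V_g = 0
With fR = 1.28×10⁻⁴ × 995×10³ m = 127 m/s:
V = [−fR + √((fR)² + 4 fR V_g)]/2 = [−127 + √(127² + 4×127×6.09)]/2 = 5.82 m/s
Subgeostrophic (V < V_g = 6.09 m/s), as expected around a low.
Converting: 5.82 m/s × 3.6 = 21.0 km/h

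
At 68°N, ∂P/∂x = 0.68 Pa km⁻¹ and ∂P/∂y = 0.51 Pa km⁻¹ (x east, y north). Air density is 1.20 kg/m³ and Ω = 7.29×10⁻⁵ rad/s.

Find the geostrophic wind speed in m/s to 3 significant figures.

Coriolis parameter at 68°N:
f = 2Ω sin φ = 2 × 7.29×10⁻⁵ × sin 68° = 1.35×10⁻⁴ s⁻¹
Component geostrophic relations (x east, y north):
u_g = −(1/(fρ)) ∂P/∂y,  v_g = (1/(fρ)) ∂P/∂x
u_g = −(0.51×10⁻³)/(1.35×10⁻⁴ × 1.20) = −3.14 m/s;  v_g = (0.68×10⁻³)/(1.35×10⁻⁴ × 1.20) = 4.19 m/s
|V_g| = √(u_g² + v_g²) = 5.24 m/s

5.24 m/s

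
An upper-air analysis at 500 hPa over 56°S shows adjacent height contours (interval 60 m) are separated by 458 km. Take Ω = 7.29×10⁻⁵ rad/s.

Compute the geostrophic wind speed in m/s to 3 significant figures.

Coriolis parameter at 56°S:
f = 2Ω sin φ = 2 × 7.29×10⁻⁵ × sin 56° = 1.21×10⁻⁴ s⁻¹
Height gradient: |∂Z/∂n| = 60 m / 458000 m = 1.31×10⁻⁴
On a pressure surface, geostrophic balance gives V_g = (g/f)|∂Z/∂n|:
V_g = 9.81 × 1.31×10⁻⁴ / 1.21×10⁻⁴ = 10.6 m/s

10.6 m/s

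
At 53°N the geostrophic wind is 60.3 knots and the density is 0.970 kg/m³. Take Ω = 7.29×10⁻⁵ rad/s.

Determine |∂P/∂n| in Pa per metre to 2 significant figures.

3.5×10⁻³ Pa/m

Coriolis parameter at 53°N:
f = 2Ω sin φ = 2 × 7.29×10⁻⁵ × sin 53° = 1.16×10⁻⁴ s⁻¹
Wind speed in SI: 60.3 knots = 31.0 m/s
Geostrophic balance rearranged: |∂P/∂n| = f ρ V_g
|∂P/∂n| = 1.16×10⁻⁴ × 0.970 × 31.0 = 3.50×10⁻³ Pa/m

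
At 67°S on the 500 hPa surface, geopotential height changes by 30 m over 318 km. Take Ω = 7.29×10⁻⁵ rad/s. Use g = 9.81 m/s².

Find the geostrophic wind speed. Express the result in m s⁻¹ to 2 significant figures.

Coriolis parameter at 67°S:
f = 2Ω sin φ = 2 × 7.29×10⁻⁵ × sin 67° = 1.34×10⁻⁴ s⁻¹
Height gradient: |∂Z/∂n| = 30 m / 318000 m = 9.43×10⁻⁵
On a pressure surface, geostrophic balance gives V_g = (g/f)|∂Z/∂n|:
V_g = 9.81 × 9.43×10⁻⁵ / 1.34×10⁻⁴ = 6.90 m/s

6.9 m s⁻¹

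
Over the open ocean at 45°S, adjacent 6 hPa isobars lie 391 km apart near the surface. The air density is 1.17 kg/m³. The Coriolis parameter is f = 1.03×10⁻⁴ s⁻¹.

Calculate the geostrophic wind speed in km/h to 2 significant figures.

Pressure gradient: |∂P/∂n| = 600 Pa / 391000 m = 1.53×10⁻³ Pa/m
Geostrophic balance (pressure-gradient force = Coriolis force):
V_g = (1/(fρ)) |∂P/∂n| = 1.53×10⁻³ / (1.03×10⁻⁴ × 1.17) = 12.7 m/s
Converting: 12.7 m/s × 3.6 = 46 km/h

46 km/h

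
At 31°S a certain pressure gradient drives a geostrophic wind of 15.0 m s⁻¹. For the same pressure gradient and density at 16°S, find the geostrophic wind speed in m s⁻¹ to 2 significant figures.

With the same pressure gradient and density, V_g ∝ 1/f ∝ 1/sin φ.
V₂ = V₁ · sin φ₁ / sin φ₂ = 15.0 × sin 31° / sin 16°
V₂ = 15.0 × 0.5150/0.2756 = 28 m s⁻¹

28 m s⁻¹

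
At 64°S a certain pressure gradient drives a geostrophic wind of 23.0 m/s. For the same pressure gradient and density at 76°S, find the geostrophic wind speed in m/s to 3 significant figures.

With the same pressure gradient and density, V_g ∝ 1/f ∝ 1/sin φ.
V₂ = V₁ · sin φ₁ / sin φ₂ = 23.0 × sin 64° / sin 76°
V₂ = 23.0 × 0.8988/0.9703 = 21.3 m/s

21.3 m/s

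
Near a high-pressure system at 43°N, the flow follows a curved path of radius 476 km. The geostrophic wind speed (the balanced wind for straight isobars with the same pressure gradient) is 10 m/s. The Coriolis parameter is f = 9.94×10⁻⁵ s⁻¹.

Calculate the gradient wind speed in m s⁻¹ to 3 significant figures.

Around a high, pressure-gradient force acts outward with centrifugal, so Coriolis balances both:
fV = (1/ρ)|∂P/∂n| + V²/R  →  V² − fR·V + fR·V_g = 0
With fR = 9.94×10⁻⁵ × 476×10³ m = 47.3 m/s:
V = [fR − √((fR)² − 4 fR V_g)]/2 = [47.3 − √(47.3² − 4×47.3×10)]/2 = 14.4 m/s
Supergeostrophic (V > V_g = 10 m/s), as expected around a high.

14.4 m s⁻¹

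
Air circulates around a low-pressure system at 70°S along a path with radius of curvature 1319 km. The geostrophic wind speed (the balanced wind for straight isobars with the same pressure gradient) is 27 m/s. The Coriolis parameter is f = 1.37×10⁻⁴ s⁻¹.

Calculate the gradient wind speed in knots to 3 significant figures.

46.4 knots

Around a low, centrifugal force acts outward with Coriolis, so pressure-gradient force balances both:
(1/ρ)|∂P/∂n| = fV + V²/R  →  V² + fR·V − fR·V_g = 0
With fR = 1.37×10⁻⁴ × 1319×10³ m = 181 m/s:
V = [−fR + √((fR)² + 4 fR V_g)]/2 = [−181 + √(181² + 4×181×27)]/2 = 23.9 m/s
Subgeostrophic (V < V_g = 27 m/s), as expected around a low.
Converting: 23.9 m/s × 1.944 = 46.4 knots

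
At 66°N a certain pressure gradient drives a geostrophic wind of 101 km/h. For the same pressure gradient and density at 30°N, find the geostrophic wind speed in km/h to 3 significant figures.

185 km/h

With the same pressure gradient and density, V_g ∝ 1/f ∝ 1/sin φ.
V₂ = V₁ · sin φ₁ / sin φ₂ = 101 × sin 66° / sin 30°
V₂ = 101 × 0.9135/0.5000 = 185 km/h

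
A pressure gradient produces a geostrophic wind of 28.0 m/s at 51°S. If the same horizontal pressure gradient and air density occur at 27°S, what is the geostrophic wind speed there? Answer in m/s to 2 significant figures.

With the same pressure gradient and density, V_g ∝ 1/f ∝ 1/sin φ.
V₂ = V₁ · sin φ₁ / sin φ₂ = 28.0 × sin 51° / sin 27°
V₂ = 28.0 × 0.7771/0.4540 = 48 m/s

48 m/s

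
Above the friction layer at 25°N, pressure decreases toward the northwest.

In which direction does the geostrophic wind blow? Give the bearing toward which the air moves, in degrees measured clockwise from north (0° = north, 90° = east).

The pressure-gradient force points toward the northwest (bearing 315°).
Geostrophic balance: in the Northern Hemisphere the Coriolis force deflects motion to the right, so the geostrophic wind blows 90° to the right of the pressure-gradient force (low pressure on the left).
Rotating 315° by 90° clockwise gives 045° — the wind blows toward the northeast.

045°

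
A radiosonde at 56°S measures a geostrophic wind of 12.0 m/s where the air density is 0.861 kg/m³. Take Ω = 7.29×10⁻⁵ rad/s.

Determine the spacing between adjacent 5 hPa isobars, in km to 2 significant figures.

Coriolis parameter at 56°S:
f = 2Ω sin φ = 2 × 7.29×10⁻⁵ × sin 56° = 1.21×10⁻⁴ s⁻¹
Geostrophic balance rearranged: |∂P/∂n| = f ρ V_g
|∂P/∂n| = 1.21×10⁻⁴ × 0.861 × 12.0 = 1.25×10⁻³ Pa/m
Isobar spacing: Δn = ΔP/|∂P/∂n| = 500 Pa / 1.25×10⁻³ Pa/m = 400363 m ≈ 400 km

400 km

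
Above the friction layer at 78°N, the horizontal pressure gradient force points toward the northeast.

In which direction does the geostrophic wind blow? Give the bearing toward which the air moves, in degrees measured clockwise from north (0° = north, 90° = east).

135°

The pressure-gradient force points toward the northeast (bearing 045°).
Geostrophic balance: in the Northern Hemisphere the Coriolis force deflects motion to the right, so the geostrophic wind blows 90° to the right of the pressure-gradient force (low pressure on the left).
Rotating 045° by 90° clockwise gives 135° — the wind blows toward the southeast.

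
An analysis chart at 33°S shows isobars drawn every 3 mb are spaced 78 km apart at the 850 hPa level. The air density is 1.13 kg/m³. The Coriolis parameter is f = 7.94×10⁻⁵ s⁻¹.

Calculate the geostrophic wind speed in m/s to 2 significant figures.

Pressure gradient: |∂P/∂n| = 300 Pa / 78000 m = 3.85×10⁻³ Pa/m
Geostrophic balance (pressure-gradient force = Coriolis force):
V_g = (1/(fρ)) |∂P/∂n| = 3.85×10⁻³ / (7.94×10⁻⁵ × 1.13) = 42.9 m/s

43 m/s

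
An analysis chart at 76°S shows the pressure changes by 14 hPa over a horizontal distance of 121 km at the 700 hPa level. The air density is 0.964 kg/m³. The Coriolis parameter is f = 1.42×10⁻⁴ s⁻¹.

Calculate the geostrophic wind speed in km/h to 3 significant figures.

304 km/h

Pressure gradient: |∂P/∂n| = 1400 Pa / 121000 m = 1.16×10⁻² Pa/m
Geostrophic balance (pressure-gradient force = Coriolis force):
V_g = (1/(fρ)) |∂P/∂n| = 1.16×10⁻² / (1.42×10⁻⁴ × 0.964) = 84.5 m/s
Converting: 84.5 m/s × 3.6 = 304 km/h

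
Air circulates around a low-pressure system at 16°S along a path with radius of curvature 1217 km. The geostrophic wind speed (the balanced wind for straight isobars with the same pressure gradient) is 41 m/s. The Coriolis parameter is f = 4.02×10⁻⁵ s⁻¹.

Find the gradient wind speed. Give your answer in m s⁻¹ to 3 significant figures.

Around a low, centrifugal force acts outward with Coriolis, so pressure-gradient force balances both:
(1/ρ)|∂P/∂n| = fV + V²/R  →  V² + fR·V − fR·V_g = 0
With fR = 4.02×10⁻⁵ × 1217×10³ m = 48.9 m/s:
V = [−fR + √((fR)² + 4 fR V_g)]/2 = [−48.9 + √(48.9² + 4×48.9×41)]/2 = 26.6 m/s
Subgeostrophic (V < V_g = 41 m/s), as expected around a low.

26.6 m s⁻¹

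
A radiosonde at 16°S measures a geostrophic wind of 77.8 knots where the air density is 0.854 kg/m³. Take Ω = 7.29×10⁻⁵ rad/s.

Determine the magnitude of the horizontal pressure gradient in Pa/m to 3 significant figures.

1.37×10⁻³ Pa/m

Coriolis parameter at 16°S:
f = 2Ω sin φ = 2 × 7.29×10⁻⁵ × sin 16° = 4.02×10⁻⁵ s⁻¹
Wind speed in SI: 77.8 knots = 40.0 m/s
Geostrophic balance rearranged: |∂P/∂n| = f ρ V_g
|∂P/∂n| = 4.02×10⁻⁵ × 0.854 × 40.0 = 1.37×10⁻³ Pa/m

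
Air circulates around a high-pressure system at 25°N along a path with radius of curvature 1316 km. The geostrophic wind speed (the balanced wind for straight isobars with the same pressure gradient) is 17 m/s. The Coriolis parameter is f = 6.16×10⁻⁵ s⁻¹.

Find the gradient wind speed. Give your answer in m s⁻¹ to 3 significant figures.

24.3 m s⁻¹

Around a high, pressure-gradient force acts outward with centrifugal, so Coriolis balances both:
fV = (1/ρ)|∂P/∂n| + V²/R  →  V² − fR·V + fR·V_g = 0
With fR = 6.16×10⁻⁵ × 1316×10³ m = 81.1 m/s:
V = [fR − √((fR)² − 4 fR V_g)]/2 = [81.1 − √(81.1² − 4×81.1×17)]/2 = 24.3 m/s
Supergeostrophic (V > V_g = 17 m/s), as expected around a high.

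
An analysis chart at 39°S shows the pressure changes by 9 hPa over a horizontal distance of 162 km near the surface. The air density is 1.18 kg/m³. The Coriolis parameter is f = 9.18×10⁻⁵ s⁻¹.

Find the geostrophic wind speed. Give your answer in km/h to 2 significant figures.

Pressure gradient: |∂P/∂n| = 900 Pa / 162000 m = 5.56×10⁻³ Pa/m
Geostrophic balance (pressure-gradient force = Coriolis force):
V_g = (1/(fρ)) |∂P/∂n| = 5.56×10⁻³ / (9.18×10⁻⁵ × 1.18) = 51.3 m/s
Converting: 51.3 m/s × 3.6 = 180 km/h

180 km/h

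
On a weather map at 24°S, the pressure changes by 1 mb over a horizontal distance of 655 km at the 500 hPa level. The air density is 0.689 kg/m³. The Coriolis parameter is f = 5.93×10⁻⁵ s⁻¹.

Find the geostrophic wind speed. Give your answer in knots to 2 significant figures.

Pressure gradient: |∂P/∂n| = 100 Pa / 655000 m = 1.53×10⁻⁴ Pa/m
Geostrophic balance (pressure-gradient force = Coriolis force):
V_g = (1/(fρ)) |∂P/∂n| = 1.53×10⁻⁴ / (5.93×10⁻⁵ × 0.689) = 3.74 m/s
Converting: 3.74 m/s × 1.944 = 7.3 knots

7.3 knots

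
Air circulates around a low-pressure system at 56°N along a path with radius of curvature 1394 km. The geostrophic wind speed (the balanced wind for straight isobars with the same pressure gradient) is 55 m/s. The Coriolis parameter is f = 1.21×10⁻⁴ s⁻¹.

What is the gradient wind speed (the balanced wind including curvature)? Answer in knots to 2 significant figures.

85 knots

Around a low, centrifugal force acts outward with Coriolis, so pressure-gradient force balances both:
(1/ρ)|∂P/∂n| = fV + V²/R  →  V² + fR·V − fR·V_g = 0
With fR = 1.21×10⁻⁴ × 1394×10³ m = 169 m/s:
V = [−fR + √((fR)² + 4 fR V_g)]/2 = [−169 + √(169² + 4×169×55)]/2 = 43.7 m/s
Subgeostrophic (V < V_g = 55 m/s), as expected around a low.
Converting: 43.7 m/s × 1.944 = 85 knots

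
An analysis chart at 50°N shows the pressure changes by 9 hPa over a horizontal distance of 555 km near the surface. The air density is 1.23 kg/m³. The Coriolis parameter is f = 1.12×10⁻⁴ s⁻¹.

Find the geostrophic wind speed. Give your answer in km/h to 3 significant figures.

42.4 km/h

Pressure gradient: |∂P/∂n| = 900 Pa / 555000 m = 1.62×10⁻³ Pa/m
Geostrophic balance (pressure-gradient force = Coriolis force):
V_g = (1/(fρ)) |∂P/∂n| = 1.62×10⁻³ / (1.12×10⁻⁴ × 1.23) = 11.8 m/s
Converting: 11.8 m/s × 3.6 = 42.4 km/h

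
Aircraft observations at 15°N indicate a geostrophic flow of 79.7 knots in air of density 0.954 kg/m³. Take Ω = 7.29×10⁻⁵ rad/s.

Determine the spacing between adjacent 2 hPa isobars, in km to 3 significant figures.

Coriolis parameter at 15°N:
f = 2Ω sin φ = 2 × 7.29×10⁻⁵ × sin 15° = 3.77×10⁻⁵ s⁻¹
Wind speed in SI: 79.7 knots = 41.0 m/s
Geostrophic balance rearranged: |∂P/∂n| = f ρ V_g
|∂P/∂n| = 3.77×10⁻⁵ × 0.954 × 41.0 = 1.48×10⁻³ Pa/m
Isobar spacing: Δn = ΔP/|∂P/∂n| = 200 Pa / 1.48×10⁻³ Pa/m = 135498 m ≈ 135 km

135 km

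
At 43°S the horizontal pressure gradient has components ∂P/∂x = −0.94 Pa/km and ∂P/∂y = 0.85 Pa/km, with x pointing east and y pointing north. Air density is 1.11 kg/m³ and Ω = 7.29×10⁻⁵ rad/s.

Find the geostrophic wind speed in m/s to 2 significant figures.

11 m/s

Coriolis parameter at 43°S:
f = 2Ω sin φ = 2 × 7.29×10⁻⁵ × sin 43° = 9.94×10⁻⁵ s⁻¹
In the Southern Hemisphere f is negative: f = −9.94×10⁻⁵ s⁻¹.
Component geostrophic relations (x east, y north):
u_g = −(1/(fρ)) ∂P/∂y,  v_g = (1/(fρ)) ∂P/∂x
u_g = −(0.85×10⁻³)/(−9.94×10⁻⁵ × 1.11) = 7.70 m/s;  v_g = (−0.94×10⁻³)/(−9.94×10⁻⁵ × 1.11) = 8.52 m/s
|V_g| = √(u_g² + v_g²) = 11.5 m/s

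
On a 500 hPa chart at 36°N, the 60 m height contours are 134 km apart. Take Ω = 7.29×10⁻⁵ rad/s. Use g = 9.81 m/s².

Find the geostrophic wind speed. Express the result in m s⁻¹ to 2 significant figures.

51 m s⁻¹

Coriolis parameter at 36°N:
f = 2Ω sin φ = 2 × 7.29×10⁻⁵ × sin 36° = 8.57×10⁻⁵ s⁻¹
Height gradient: |∂Z/∂n| = 60 m / 134000 m = 4.48×10⁻⁴
On a pressure surface, geostrophic balance gives V_g = (g/f)|∂Z/∂n|:
V_g = 9.81 × 4.48×10⁻⁴ / 8.57×10⁻⁵ = 51.3 m/s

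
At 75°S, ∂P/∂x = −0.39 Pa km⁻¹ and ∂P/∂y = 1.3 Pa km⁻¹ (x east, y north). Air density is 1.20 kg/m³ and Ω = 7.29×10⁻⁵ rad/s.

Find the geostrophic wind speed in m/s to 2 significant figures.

Coriolis parameter at 75°S:
f = 2Ω sin φ = 2 × 7.29×10⁻⁵ × sin 75° = 1.41×10⁻⁴ s⁻¹
In the Southern Hemisphere f is negative: f = −1.41×10⁻⁴ s⁻¹.
Component geostrophic relations (x east, y north):
u_g = −(1/(fρ)) ∂P/∂y,  v_g = (1/(fρ)) ∂P/∂x
u_g = −(1.3×10⁻³)/(−1.41×10⁻⁴ × 1.20) = 7.69 m/s;  v_g = (−0.39×10⁻³)/(−1.41×10⁻⁴ × 1.20) = 2.31 m/s
|V_g| = √(u_g² + v_g²) = 8.03 m/s

8.0 m/s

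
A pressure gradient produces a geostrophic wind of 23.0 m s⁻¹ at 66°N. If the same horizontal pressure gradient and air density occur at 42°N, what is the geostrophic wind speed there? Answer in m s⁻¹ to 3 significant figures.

With the same pressure gradient and density, V_g ∝ 1/f ∝ 1/sin φ.
V₂ = V₁ · sin φ₁ / sin φ₂ = 23.0 × sin 66° / sin 42°
V₂ = 23.0 × 0.9135/0.6691 = 31.4 m s⁻¹

31.4 m s⁻¹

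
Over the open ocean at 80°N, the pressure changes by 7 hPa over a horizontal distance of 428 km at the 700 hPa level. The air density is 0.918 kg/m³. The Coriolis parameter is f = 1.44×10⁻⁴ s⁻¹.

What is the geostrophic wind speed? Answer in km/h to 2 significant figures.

45 km/h

Pressure gradient: |∂P/∂n| = 700 Pa / 428000 m = 1.64×10⁻³ Pa/m
Geostrophic balance (pressure-gradient force = Coriolis force):
V_g = (1/(fρ)) |∂P/∂n| = 1.64×10⁻³ / (1.44×10⁻⁴ × 0.918) = 12.4 m/s
Converting: 12.4 m/s × 3.6 = 45 km/h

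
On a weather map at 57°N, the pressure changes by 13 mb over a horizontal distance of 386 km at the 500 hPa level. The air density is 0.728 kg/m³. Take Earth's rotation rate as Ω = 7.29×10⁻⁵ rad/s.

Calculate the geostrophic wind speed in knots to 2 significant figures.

Coriolis parameter at 57°N:
f = 2Ω sin φ = 2 × 7.29×10⁻⁵ × sin 57° = 1.22×10⁻⁴ s⁻¹
Pressure gradient: |∂P/∂n| = 1300 Pa / 386000 m = 3.37×10⁻³ Pa/m
Geostrophic balance (pressure-gradient force = Coriolis force):
V_g = (1/(fρ)) |∂P/∂n| = 3.37×10⁻³ / (1.22×10⁻⁴ × 0.728) = 37.8 m/s
Converting: 37.8 m/s × 1.944 = 74 knots

74 knots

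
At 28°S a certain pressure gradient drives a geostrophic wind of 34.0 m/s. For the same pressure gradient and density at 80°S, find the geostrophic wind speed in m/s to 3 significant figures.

16.2 m/s

With the same pressure gradient and density, V_g ∝ 1/f ∝ 1/sin φ.
V₂ = V₁ · sin φ₁ / sin φ₂ = 34.0 × sin 28° / sin 80°
V₂ = 34.0 × 0.4695/0.9848 = 16.2 m/s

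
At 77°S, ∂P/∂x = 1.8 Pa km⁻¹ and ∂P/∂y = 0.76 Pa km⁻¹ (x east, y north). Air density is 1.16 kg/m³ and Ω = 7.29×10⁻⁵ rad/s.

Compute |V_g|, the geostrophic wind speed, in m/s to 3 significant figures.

11.9 m/s

Coriolis parameter at 77°S:
f = 2Ω sin φ = 2 × 7.29×10⁻⁵ × sin 77° = 1.42×10⁻⁴ s⁻¹
In the Southern Hemisphere f is negative: f = −1.42×10⁻⁴ s⁻¹.
Component geostrophic relations (x east, y north):
u_g = −(1/(fρ)) ∂P/∂y,  v_g = (1/(fρ)) ∂P/∂x
u_g = −(0.76×10⁻³)/(−1.42×10⁻⁴ × 1.16) = 4.61 m/s;  v_g = (1.8×10⁻³)/(−1.42×10⁻⁴ × 1.16) = −10.9 m/s
|V_g| = √(u_g² + v_g²) = 11.9 m/s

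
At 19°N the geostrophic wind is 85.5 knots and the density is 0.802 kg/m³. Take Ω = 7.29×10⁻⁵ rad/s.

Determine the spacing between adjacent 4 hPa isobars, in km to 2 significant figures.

240 km

Coriolis parameter at 19°N:
f = 2Ω sin φ = 2 × 7.29×10⁻⁵ × sin 19° = 4.75×10⁻⁵ s⁻¹
Wind speed in SI: 85.5 knots = 44.0 m/s
Geostrophic balance rearranged: |∂P/∂n| = f ρ V_g
|∂P/∂n| = 4.75×10⁻⁵ × 0.802 × 44.0 = 1.67×10⁻³ Pa/m
Isobar spacing: Δn = ΔP/|∂P/∂n| = 400 Pa / 1.67×10⁻³ Pa/m = 238881 m ≈ 240 km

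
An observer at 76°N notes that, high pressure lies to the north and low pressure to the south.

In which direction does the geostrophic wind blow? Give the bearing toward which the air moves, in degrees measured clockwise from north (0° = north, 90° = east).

270°

The pressure-gradient force points toward the south (bearing 180°).
Geostrophic balance: in the Northern Hemisphere the Coriolis force deflects motion to the right, so the geostrophic wind blows 90° to the right of the pressure-gradient force (low pressure on the left).
Rotating 180° by 90° clockwise gives 270° — the wind blows toward the west.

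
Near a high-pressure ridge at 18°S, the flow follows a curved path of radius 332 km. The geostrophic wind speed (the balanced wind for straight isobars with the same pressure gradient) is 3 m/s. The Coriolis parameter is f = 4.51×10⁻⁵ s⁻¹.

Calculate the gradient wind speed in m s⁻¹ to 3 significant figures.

Around a high, pressure-gradient force acts outward with centrifugal, so Coriolis balances both:
fV = (1/ρ)|∂P/∂n| + V²/R  →  V² − fR·V + fR·V_g = 0
With fR = 4.51×10⁻⁵ × 332×10³ m = 15.0 m/s:
V = [fR − √((fR)² − 4 fR V_g)]/2 = [15.0 − √(15.0² − 4×15.0×3)]/2 = 4.15 m/s
Supergeostrophic (V > V_g = 3 m/s), as expected around a high.

4.15 m s⁻¹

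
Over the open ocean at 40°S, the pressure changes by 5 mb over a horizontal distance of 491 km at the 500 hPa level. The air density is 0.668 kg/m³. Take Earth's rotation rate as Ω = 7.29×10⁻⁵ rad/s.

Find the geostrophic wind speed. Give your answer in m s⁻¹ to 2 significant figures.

Coriolis parameter at 40°S:
f = 2Ω sin φ = 2 × 7.29×10⁻⁵ × sin 40° = 9.37×10⁻⁵ s⁻¹
Pressure gradient: |∂P/∂n| = 500 Pa / 491000 m = 1.02×10⁻³ Pa/m
Geostrophic balance (pressure-gradient force = Coriolis force):
V_g = (1/(fρ)) |∂P/∂n| = 1.02×10⁻³ / (9.37×10⁻⁵ × 0.668) = 16.3 m/s

16 m s⁻¹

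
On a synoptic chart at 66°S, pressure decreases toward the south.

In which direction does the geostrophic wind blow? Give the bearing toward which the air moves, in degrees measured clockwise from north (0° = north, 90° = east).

090°

The pressure-gradient force points toward the south (bearing 180°).
Geostrophic balance: in the Southern Hemisphere the Coriolis force deflects motion to the left, so the geostrophic wind blows 90° to the left of the pressure-gradient force (low pressure on the right).
Rotating 180° by 90° counterclockwise gives 090° — the wind blows toward the east.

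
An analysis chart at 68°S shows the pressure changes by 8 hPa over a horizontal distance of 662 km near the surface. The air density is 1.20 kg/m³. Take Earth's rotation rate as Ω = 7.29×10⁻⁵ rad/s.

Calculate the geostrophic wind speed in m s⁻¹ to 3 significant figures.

Coriolis parameter at 68°S:
f = 2Ω sin φ = 2 × 7.29×10⁻⁵ × sin 68° = 1.35×10⁻⁴ s⁻¹
Pressure gradient: |∂P/∂n| = 800 Pa / 662000 m = 1.21×10⁻³ Pa/m
Geostrophic balance (pressure-gradient force = Coriolis force):
V_g = (1/(fρ)) |∂P/∂n| = 1.21×10⁻³ / (1.35×10⁻⁴ × 1.20) = 7.45 m/s

7.45 m s⁻¹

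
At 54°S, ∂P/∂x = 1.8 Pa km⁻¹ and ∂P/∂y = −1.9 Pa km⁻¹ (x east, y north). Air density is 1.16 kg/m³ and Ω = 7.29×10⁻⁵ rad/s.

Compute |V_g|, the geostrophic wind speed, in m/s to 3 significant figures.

Coriolis parameter at 54°S:
f = 2Ω sin φ = 2 × 7.29×10⁻⁵ × sin 54° = 1.18×10⁻⁴ s⁻¹
In the Southern Hemisphere f is negative: f = −1.18×10⁻⁴ s⁻¹.
Component geostrophic relations (x east, y north):
u_g = −(1/(fρ)) ∂P/∂y,  v_g = (1/(fρ)) ∂P/∂x
u_g = −(−1.9×10⁻³)/(−1.18×10⁻⁴ × 1.16) = −13.9 m/s;  v_g = (1.8×10⁻³)/(−1.18×10⁻⁴ × 1.16) = −13.2 m/s
|V_g| = √(u_g² + v_g²) = 19.1 m/s

19.1 m/s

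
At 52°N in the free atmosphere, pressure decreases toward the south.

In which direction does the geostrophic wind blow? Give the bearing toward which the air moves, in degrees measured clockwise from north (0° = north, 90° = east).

The pressure-gradient force points toward the south (bearing 180°).
Geostrophic balance: in the Northern Hemisphere the Coriolis force deflects motion to the right, so the geostrophic wind blows 90° to the right of the pressure-gradient force (low pressure on the left).
Rotating 180° by 90° clockwise gives 270° — the wind blows toward the west.

270°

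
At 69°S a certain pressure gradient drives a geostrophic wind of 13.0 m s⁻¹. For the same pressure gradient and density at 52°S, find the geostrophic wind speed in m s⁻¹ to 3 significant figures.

With the same pressure gradient and density, V_g ∝ 1/f ∝ 1/sin φ.
V₂ = V₁ · sin φ₁ / sin φ₂ = 13.0 × sin 69° / sin 52°
V₂ = 13.0 × 0.9336/0.7880 = 15.4 m s⁻¹

15.4 m s⁻¹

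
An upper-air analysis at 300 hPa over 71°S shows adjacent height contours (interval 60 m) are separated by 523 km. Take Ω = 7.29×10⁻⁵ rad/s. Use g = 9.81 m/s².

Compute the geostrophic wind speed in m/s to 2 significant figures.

Coriolis parameter at 71°S:
f = 2Ω sin φ = 2 × 7.29×10⁻⁵ × sin 71° = 1.38×10⁻⁴ s⁻¹
Height gradient: |∂Z/∂n| = 60 m / 523000 m = 1.15×10⁻⁴
On a pressure surface, geostrophic balance gives V_g = (g/f)|∂Z/∂n|:
V_g = 9.81 × 1.15×10⁻⁴ / 1.38×10⁻⁴ = 8.16 m/s

8.2 m/s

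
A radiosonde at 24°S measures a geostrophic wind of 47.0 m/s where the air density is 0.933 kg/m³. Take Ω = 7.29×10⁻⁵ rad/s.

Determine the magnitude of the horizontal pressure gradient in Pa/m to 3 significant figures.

2.60×10⁻³ Pa/m

Coriolis parameter at 24°S:
f = 2Ω sin φ = 2 × 7.29×10⁻⁵ × sin 24° = 5.93×10⁻⁵ s⁻¹
Geostrophic balance rearranged: |∂P/∂n| = f ρ V_g
|∂P/∂n| = 5.93×10⁻⁵ × 0.933 × 47.0 = 2.60×10⁻³ Pa/m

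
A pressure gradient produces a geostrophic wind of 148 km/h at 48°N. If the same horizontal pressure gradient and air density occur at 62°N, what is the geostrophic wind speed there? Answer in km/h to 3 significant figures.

With the same pressure gradient and density, V_g ∝ 1/f ∝ 1/sin φ.
V₂ = V₁ · sin φ₁ / sin φ₂ = 148 × sin 48° / sin 62°
V₂ = 148 × 0.7431/0.8829 = 125 km/h

125 km/h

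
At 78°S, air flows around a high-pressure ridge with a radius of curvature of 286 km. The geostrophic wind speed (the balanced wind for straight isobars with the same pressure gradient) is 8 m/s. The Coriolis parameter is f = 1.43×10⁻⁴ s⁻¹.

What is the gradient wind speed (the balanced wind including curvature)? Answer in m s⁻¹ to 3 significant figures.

Around a high, pressure-gradient force acts outward with centrifugal, so Coriolis balances both:
fV = (1/ρ)|∂P/∂n| + V²/R  →  V² − fR·V + fR·V_g = 0
With fR = 1.43×10⁻⁴ × 286×10³ m = 40.9 m/s:
V = [fR − √((fR)² − 4 fR V_g)]/2 = [40.9 − √(40.9² − 4×40.9×8)]/2 = 10.9 m/s
Supergeostrophic (V > V_g = 8 m/s), as expected around a high.

10.9 m s⁻¹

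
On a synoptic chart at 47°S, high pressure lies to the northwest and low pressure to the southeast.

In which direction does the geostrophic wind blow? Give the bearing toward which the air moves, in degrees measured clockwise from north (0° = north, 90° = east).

The pressure-gradient force points toward the southeast (bearing 135°).
Geostrophic balance: in the Southern Hemisphere the Coriolis force deflects motion to the left, so the geostrophic wind blows 90° to the left of the pressure-gradient force (low pressure on the right).
Rotating 135° by 90° counterclockwise gives 045° — the wind blows toward the northeast.

045°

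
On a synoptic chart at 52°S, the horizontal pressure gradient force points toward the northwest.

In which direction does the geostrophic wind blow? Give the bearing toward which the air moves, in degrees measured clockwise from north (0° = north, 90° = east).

225°

The pressure-gradient force points toward the northwest (bearing 315°).
Geostrophic balance: in the Southern Hemisphere the Coriolis force deflects motion to the left, so the geostrophic wind blows 90° to the left of the pressure-gradient force (low pressure on the right).
Rotating 315° by 90° counterclockwise gives 225° — the wind blows toward the southwest.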